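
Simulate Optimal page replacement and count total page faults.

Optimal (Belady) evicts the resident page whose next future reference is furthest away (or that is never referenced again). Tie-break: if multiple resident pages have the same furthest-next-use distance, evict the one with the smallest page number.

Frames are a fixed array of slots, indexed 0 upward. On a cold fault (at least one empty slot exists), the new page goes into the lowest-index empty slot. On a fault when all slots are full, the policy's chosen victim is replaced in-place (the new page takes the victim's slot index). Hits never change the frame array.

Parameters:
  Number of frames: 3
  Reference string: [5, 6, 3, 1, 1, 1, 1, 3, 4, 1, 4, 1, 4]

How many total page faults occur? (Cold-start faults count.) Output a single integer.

Step 0: ref 5 → FAULT, frames=[5,-,-]
Step 1: ref 6 → FAULT, frames=[5,6,-]
Step 2: ref 3 → FAULT, frames=[5,6,3]
Step 3: ref 1 → FAULT (evict 5), frames=[1,6,3]
Step 4: ref 1 → HIT, frames=[1,6,3]
Step 5: ref 1 → HIT, frames=[1,6,3]
Step 6: ref 1 → HIT, frames=[1,6,3]
Step 7: ref 3 → HIT, frames=[1,6,3]
Step 8: ref 4 → FAULT (evict 3), frames=[1,6,4]
Step 9: ref 1 → HIT, frames=[1,6,4]
Step 10: ref 4 → HIT, frames=[1,6,4]
Step 11: ref 1 → HIT, frames=[1,6,4]
Step 12: ref 4 → HIT, frames=[1,6,4]
Total faults: 5

Answer: 5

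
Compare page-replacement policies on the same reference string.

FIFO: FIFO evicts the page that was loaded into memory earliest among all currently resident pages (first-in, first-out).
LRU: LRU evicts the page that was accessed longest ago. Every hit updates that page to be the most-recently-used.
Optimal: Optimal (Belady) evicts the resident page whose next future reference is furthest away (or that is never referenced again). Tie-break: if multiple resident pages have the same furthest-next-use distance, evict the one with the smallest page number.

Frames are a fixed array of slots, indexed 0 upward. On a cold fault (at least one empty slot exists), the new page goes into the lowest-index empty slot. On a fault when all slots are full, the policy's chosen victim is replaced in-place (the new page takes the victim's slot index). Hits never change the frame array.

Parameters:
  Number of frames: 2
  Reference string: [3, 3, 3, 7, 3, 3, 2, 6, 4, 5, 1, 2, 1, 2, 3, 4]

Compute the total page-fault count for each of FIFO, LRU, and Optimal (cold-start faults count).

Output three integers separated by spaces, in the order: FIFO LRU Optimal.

--- FIFO ---
  step 0: ref 3 -> FAULT, frames=[3,-] (faults so far: 1)
  step 1: ref 3 -> HIT, frames=[3,-] (faults so far: 1)
  step 2: ref 3 -> HIT, frames=[3,-] (faults so far: 1)
  step 3: ref 7 -> FAULT, frames=[3,7] (faults so far: 2)
  step 4: ref 3 -> HIT, frames=[3,7] (faults so far: 2)
  step 5: ref 3 -> HIT, frames=[3,7] (faults so far: 2)
  step 6: ref 2 -> FAULT, evict 3, frames=[2,7] (faults so far: 3)
  step 7: ref 6 -> FAULT, evict 7, frames=[2,6] (faults so far: 4)
  step 8: ref 4 -> FAULT, evict 2, frames=[4,6] (faults so far: 5)
  step 9: ref 5 -> FAULT, evict 6, frames=[4,5] (faults so far: 6)
  step 10: ref 1 -> FAULT, evict 4, frames=[1,5] (faults so far: 7)
  step 11: ref 2 -> FAULT, evict 5, frames=[1,2] (faults so far: 8)
  step 12: ref 1 -> HIT, frames=[1,2] (faults so far: 8)
  step 13: ref 2 -> HIT, frames=[1,2] (faults so far: 8)
  step 14: ref 3 -> FAULT, evict 1, frames=[3,2] (faults so far: 9)
  step 15: ref 4 -> FAULT, evict 2, frames=[3,4] (faults so far: 10)
  FIFO total faults: 10
--- LRU ---
  step 0: ref 3 -> FAULT, frames=[3,-] (faults so far: 1)
  step 1: ref 3 -> HIT, frames=[3,-] (faults so far: 1)
  step 2: ref 3 -> HIT, frames=[3,-] (faults so far: 1)
  step 3: ref 7 -> FAULT, frames=[3,7] (faults so far: 2)
  step 4: ref 3 -> HIT, frames=[3,7] (faults so far: 2)
  step 5: ref 3 -> HIT, frames=[3,7] (faults so far: 2)
  step 6: ref 2 -> FAULT, evict 7, frames=[3,2] (faults so far: 3)
  step 7: ref 6 -> FAULT, evict 3, frames=[6,2] (faults so far: 4)
  step 8: ref 4 -> FAULT, evict 2, frames=[6,4] (faults so far: 5)
  step 9: ref 5 -> FAULT, evict 6, frames=[5,4] (faults so far: 6)
  step 10: ref 1 -> FAULT, evict 4, frames=[5,1] (faults so far: 7)
  step 11: ref 2 -> FAULT, evict 5, frames=[2,1] (faults so far: 8)
  step 12: ref 1 -> HIT, frames=[2,1] (faults so far: 8)
  step 13: ref 2 -> HIT, frames=[2,1] (faults so far: 8)
  step 14: ref 3 -> FAULT, evict 1, frames=[2,3] (faults so far: 9)
  step 15: ref 4 -> FAULT, evict 2, frames=[4,3] (faults so far: 10)
  LRU total faults: 10
--- Optimal ---
  step 0: ref 3 -> FAULT, frames=[3,-] (faults so far: 1)
  step 1: ref 3 -> HIT, frames=[3,-] (faults so far: 1)
  step 2: ref 3 -> HIT, frames=[3,-] (faults so far: 1)
  step 3: ref 7 -> FAULT, frames=[3,7] (faults so far: 2)
  step 4: ref 3 -> HIT, frames=[3,7] (faults so far: 2)
  step 5: ref 3 -> HIT, frames=[3,7] (faults so far: 2)
  step 6: ref 2 -> FAULT, evict 7, frames=[3,2] (faults so far: 3)
  step 7: ref 6 -> FAULT, evict 3, frames=[6,2] (faults so far: 4)
  step 8: ref 4 -> FAULT, evict 6, frames=[4,2] (faults so far: 5)
  step 9: ref 5 -> FAULT, evict 4, frames=[5,2] (faults so far: 6)
  step 10: ref 1 -> FAULT, evict 5, frames=[1,2] (faults so far: 7)
  step 11: ref 2 -> HIT, frames=[1,2] (faults so far: 7)
  step 12: ref 1 -> HIT, frames=[1,2] (faults so far: 7)
  step 13: ref 2 -> HIT, frames=[1,2] (faults so far: 7)
  step 14: ref 3 -> FAULT, evict 1, frames=[3,2] (faults so far: 8)
  step 15: ref 4 -> FAULT, evict 2, frames=[3,4] (faults so far: 9)
  Optimal total faults: 9

Answer: 10 10 9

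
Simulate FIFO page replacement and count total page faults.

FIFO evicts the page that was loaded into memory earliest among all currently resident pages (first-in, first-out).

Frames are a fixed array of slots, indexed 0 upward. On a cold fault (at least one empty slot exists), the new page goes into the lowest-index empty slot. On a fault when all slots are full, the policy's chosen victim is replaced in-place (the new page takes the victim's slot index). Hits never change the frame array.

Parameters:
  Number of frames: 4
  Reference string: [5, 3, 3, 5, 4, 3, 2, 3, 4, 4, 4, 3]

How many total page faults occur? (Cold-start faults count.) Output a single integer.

Step 0: ref 5 → FAULT, frames=[5,-,-,-]
Step 1: ref 3 → FAULT, frames=[5,3,-,-]
Step 2: ref 3 → HIT, frames=[5,3,-,-]
Step 3: ref 5 → HIT, frames=[5,3,-,-]
Step 4: ref 4 → FAULT, frames=[5,3,4,-]
Step 5: ref 3 → HIT, frames=[5,3,4,-]
Step 6: ref 2 → FAULT, frames=[5,3,4,2]
Step 7: ref 3 → HIT, frames=[5,3,4,2]
Step 8: ref 4 → HIT, frames=[5,3,4,2]
Step 9: ref 4 → HIT, frames=[5,3,4,2]
Step 10: ref 4 → HIT, frames=[5,3,4,2]
Step 11: ref 3 → HIT, frames=[5,3,4,2]
Total faults: 4

Answer: 4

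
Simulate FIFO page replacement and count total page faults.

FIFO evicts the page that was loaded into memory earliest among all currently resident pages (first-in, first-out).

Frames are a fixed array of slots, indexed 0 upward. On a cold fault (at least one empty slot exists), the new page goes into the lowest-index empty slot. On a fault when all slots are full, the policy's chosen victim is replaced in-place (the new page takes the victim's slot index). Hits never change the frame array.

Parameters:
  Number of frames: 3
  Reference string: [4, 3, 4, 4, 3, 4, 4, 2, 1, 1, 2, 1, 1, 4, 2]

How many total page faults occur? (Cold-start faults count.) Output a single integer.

Step 0: ref 4 → FAULT, frames=[4,-,-]
Step 1: ref 3 → FAULT, frames=[4,3,-]
Step 2: ref 4 → HIT, frames=[4,3,-]
Step 3: ref 4 → HIT, frames=[4,3,-]
Step 4: ref 3 → HIT, frames=[4,3,-]
Step 5: ref 4 → HIT, frames=[4,3,-]
Step 6: ref 4 → HIT, frames=[4,3,-]
Step 7: ref 2 → FAULT, frames=[4,3,2]
Step 8: ref 1 → FAULT (evict 4), frames=[1,3,2]
Step 9: ref 1 → HIT, frames=[1,3,2]
Step 10: ref 2 → HIT, frames=[1,3,2]
Step 11: ref 1 → HIT, frames=[1,3,2]
Step 12: ref 1 → HIT, frames=[1,3,2]
Step 13: ref 4 → FAULT (evict 3), frames=[1,4,2]
Step 14: ref 2 → HIT, frames=[1,4,2]
Total faults: 5

Answer: 5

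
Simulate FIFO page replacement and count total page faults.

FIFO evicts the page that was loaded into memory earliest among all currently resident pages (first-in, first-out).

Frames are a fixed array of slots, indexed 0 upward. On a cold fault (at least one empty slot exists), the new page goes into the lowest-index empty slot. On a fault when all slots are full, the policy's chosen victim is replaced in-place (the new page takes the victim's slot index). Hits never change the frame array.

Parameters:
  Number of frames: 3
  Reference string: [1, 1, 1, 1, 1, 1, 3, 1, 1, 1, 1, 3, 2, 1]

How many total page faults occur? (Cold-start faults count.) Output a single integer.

Step 0: ref 1 → FAULT, frames=[1,-,-]
Step 1: ref 1 → HIT, frames=[1,-,-]
Step 2: ref 1 → HIT, frames=[1,-,-]
Step 3: ref 1 → HIT, frames=[1,-,-]
Step 4: ref 1 → HIT, frames=[1,-,-]
Step 5: ref 1 → HIT, frames=[1,-,-]
Step 6: ref 3 → FAULT, frames=[1,3,-]
Step 7: ref 1 → HIT, frames=[1,3,-]
Step 8: ref 1 → HIT, frames=[1,3,-]
Step 9: ref 1 → HIT, frames=[1,3,-]
Step 10: ref 1 → HIT, frames=[1,3,-]
Step 11: ref 3 → HIT, frames=[1,3,-]
Step 12: ref 2 → FAULT, frames=[1,3,2]
Step 13: ref 1 → HIT, frames=[1,3,2]
Total faults: 3

Answer: 3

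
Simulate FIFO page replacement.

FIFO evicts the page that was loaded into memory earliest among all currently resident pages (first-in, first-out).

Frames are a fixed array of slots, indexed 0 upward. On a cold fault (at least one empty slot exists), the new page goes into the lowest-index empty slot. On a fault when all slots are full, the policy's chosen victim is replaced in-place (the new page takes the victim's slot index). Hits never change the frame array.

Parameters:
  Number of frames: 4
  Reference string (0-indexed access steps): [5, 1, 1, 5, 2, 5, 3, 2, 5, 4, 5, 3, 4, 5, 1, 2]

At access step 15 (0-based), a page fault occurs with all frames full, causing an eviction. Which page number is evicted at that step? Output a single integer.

Step 0: ref 5 -> FAULT, frames=[5,-,-,-]
Step 1: ref 1 -> FAULT, frames=[5,1,-,-]
Step 2: ref 1 -> HIT, frames=[5,1,-,-]
Step 3: ref 5 -> HIT, frames=[5,1,-,-]
Step 4: ref 2 -> FAULT, frames=[5,1,2,-]
Step 5: ref 5 -> HIT, frames=[5,1,2,-]
Step 6: ref 3 -> FAULT, frames=[5,1,2,3]
Step 7: ref 2 -> HIT, frames=[5,1,2,3]
Step 8: ref 5 -> HIT, frames=[5,1,2,3]
Step 9: ref 4 -> FAULT, evict 5, frames=[4,1,2,3]
Step 10: ref 5 -> FAULT, evict 1, frames=[4,5,2,3]
Step 11: ref 3 -> HIT, frames=[4,5,2,3]
Step 12: ref 4 -> HIT, frames=[4,5,2,3]
Step 13: ref 5 -> HIT, frames=[4,5,2,3]
Step 14: ref 1 -> FAULT, evict 2, frames=[4,5,1,3]
Step 15: ref 2 -> FAULT, evict 3, frames=[4,5,1,2]
At step 15: evicted page 3

Answer: 3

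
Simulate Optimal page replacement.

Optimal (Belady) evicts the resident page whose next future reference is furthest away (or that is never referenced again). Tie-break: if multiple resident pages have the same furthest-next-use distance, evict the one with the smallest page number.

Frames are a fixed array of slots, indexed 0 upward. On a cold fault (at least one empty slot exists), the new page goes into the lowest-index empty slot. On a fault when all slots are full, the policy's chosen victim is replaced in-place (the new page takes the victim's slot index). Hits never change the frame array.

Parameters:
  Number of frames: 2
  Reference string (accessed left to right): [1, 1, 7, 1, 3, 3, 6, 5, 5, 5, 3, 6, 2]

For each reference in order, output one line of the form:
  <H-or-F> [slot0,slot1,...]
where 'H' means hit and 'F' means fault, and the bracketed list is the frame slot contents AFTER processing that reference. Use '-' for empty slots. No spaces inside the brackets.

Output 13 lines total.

F [1,-]
H [1,-]
F [1,7]
H [1,7]
F [3,7]
H [3,7]
F [3,6]
F [3,5]
H [3,5]
H [3,5]
H [3,5]
F [6,5]
F [6,2]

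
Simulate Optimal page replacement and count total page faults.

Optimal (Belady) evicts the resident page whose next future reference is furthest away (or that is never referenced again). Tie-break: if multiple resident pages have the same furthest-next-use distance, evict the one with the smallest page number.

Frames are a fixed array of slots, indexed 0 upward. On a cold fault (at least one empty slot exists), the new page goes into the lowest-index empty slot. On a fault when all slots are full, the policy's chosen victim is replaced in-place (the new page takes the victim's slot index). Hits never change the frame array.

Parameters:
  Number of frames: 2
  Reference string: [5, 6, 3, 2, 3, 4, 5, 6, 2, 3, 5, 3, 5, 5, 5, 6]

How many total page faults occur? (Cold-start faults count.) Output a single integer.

Step 0: ref 5 → FAULT, frames=[5,-]
Step 1: ref 6 → FAULT, frames=[5,6]
Step 2: ref 3 → FAULT (evict 6), frames=[5,3]
Step 3: ref 2 → FAULT (evict 5), frames=[2,3]
Step 4: ref 3 → HIT, frames=[2,3]
Step 5: ref 4 → FAULT (evict 3), frames=[2,4]
Step 6: ref 5 → FAULT (evict 4), frames=[2,5]
Step 7: ref 6 → FAULT (evict 5), frames=[2,6]
Step 8: ref 2 → HIT, frames=[2,6]
Step 9: ref 3 → FAULT (evict 2), frames=[3,6]
Step 10: ref 5 → FAULT (evict 6), frames=[3,5]
Step 11: ref 3 → HIT, frames=[3,5]
Step 12: ref 5 → HIT, frames=[3,5]
Step 13: ref 5 → HIT, frames=[3,5]
Step 14: ref 5 → HIT, frames=[3,5]
Step 15: ref 6 → FAULT (evict 3), frames=[6,5]
Total faults: 10

Answer: 10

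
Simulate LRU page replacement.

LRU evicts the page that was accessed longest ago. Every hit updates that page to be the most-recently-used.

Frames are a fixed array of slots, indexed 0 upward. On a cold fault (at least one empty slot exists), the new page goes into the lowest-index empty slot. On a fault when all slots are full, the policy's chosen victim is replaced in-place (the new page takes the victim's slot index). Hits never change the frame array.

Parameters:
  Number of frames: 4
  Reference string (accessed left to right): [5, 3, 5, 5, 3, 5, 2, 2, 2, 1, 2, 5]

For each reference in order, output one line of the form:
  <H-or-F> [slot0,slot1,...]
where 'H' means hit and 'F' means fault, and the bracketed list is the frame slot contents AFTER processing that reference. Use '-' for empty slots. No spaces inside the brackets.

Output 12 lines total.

F [5,-,-,-]
F [5,3,-,-]
H [5,3,-,-]
H [5,3,-,-]
H [5,3,-,-]
H [5,3,-,-]
F [5,3,2,-]
H [5,3,2,-]
H [5,3,2,-]
F [5,3,2,1]
H [5,3,2,1]
H [5,3,2,1]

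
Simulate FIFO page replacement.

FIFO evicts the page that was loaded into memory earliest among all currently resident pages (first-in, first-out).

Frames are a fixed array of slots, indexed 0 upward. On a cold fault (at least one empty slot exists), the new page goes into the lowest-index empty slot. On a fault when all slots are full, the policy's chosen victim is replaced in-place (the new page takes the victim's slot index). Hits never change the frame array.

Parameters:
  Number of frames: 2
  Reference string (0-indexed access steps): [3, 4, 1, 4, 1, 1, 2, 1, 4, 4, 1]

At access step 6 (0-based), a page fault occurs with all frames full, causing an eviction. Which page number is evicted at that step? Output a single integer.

Step 0: ref 3 -> FAULT, frames=[3,-]
Step 1: ref 4 -> FAULT, frames=[3,4]
Step 2: ref 1 -> FAULT, evict 3, frames=[1,4]
Step 3: ref 4 -> HIT, frames=[1,4]
Step 4: ref 1 -> HIT, frames=[1,4]
Step 5: ref 1 -> HIT, frames=[1,4]
Step 6: ref 2 -> FAULT, evict 4, frames=[1,2]
At step 6: evicted page 4

Answer: 4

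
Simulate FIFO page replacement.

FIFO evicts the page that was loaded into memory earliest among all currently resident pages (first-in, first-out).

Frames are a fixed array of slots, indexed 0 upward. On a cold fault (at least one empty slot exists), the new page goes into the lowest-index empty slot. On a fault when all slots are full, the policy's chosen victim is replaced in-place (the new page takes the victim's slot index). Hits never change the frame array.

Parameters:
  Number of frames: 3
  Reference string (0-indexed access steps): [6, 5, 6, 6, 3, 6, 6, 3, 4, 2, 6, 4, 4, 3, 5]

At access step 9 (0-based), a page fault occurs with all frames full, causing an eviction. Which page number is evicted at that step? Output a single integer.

Answer: 5

Derivation:
Step 0: ref 6 -> FAULT, frames=[6,-,-]
Step 1: ref 5 -> FAULT, frames=[6,5,-]
Step 2: ref 6 -> HIT, frames=[6,5,-]
Step 3: ref 6 -> HIT, frames=[6,5,-]
Step 4: ref 3 -> FAULT, frames=[6,5,3]
Step 5: ref 6 -> HIT, frames=[6,5,3]
Step 6: ref 6 -> HIT, frames=[6,5,3]
Step 7: ref 3 -> HIT, frames=[6,5,3]
Step 8: ref 4 -> FAULT, evict 6, frames=[4,5,3]
Step 9: ref 2 -> FAULT, evict 5, frames=[4,2,3]
At step 9: evicted page 5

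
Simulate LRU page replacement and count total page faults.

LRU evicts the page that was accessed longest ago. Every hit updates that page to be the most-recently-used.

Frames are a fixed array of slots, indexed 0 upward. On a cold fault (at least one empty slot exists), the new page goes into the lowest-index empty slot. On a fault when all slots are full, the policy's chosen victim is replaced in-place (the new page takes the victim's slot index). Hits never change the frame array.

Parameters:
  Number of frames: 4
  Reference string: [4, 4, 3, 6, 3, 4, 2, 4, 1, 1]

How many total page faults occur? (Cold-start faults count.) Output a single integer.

Step 0: ref 4 → FAULT, frames=[4,-,-,-]
Step 1: ref 4 → HIT, frames=[4,-,-,-]
Step 2: ref 3 → FAULT, frames=[4,3,-,-]
Step 3: ref 6 → FAULT, frames=[4,3,6,-]
Step 4: ref 3 → HIT, frames=[4,3,6,-]
Step 5: ref 4 → HIT, frames=[4,3,6,-]
Step 6: ref 2 → FAULT, frames=[4,3,6,2]
Step 7: ref 4 → HIT, frames=[4,3,6,2]
Step 8: ref 1 → FAULT (evict 6), frames=[4,3,1,2]
Step 9: ref 1 → HIT, frames=[4,3,1,2]
Total faults: 5

Answer: 5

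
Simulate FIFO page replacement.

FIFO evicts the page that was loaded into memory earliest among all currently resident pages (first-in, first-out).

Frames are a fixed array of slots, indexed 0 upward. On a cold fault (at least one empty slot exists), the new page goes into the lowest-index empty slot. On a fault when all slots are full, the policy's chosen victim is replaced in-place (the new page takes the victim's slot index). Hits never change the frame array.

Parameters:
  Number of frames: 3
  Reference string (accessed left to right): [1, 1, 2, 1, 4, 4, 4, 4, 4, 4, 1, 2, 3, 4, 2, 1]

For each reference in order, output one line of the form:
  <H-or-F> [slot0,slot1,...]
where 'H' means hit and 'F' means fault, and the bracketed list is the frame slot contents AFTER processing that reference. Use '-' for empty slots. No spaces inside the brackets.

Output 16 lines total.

F [1,-,-]
H [1,-,-]
F [1,2,-]
H [1,2,-]
F [1,2,4]
H [1,2,4]
H [1,2,4]
H [1,2,4]
H [1,2,4]
H [1,2,4]
H [1,2,4]
H [1,2,4]
F [3,2,4]
H [3,2,4]
H [3,2,4]
F [3,1,4]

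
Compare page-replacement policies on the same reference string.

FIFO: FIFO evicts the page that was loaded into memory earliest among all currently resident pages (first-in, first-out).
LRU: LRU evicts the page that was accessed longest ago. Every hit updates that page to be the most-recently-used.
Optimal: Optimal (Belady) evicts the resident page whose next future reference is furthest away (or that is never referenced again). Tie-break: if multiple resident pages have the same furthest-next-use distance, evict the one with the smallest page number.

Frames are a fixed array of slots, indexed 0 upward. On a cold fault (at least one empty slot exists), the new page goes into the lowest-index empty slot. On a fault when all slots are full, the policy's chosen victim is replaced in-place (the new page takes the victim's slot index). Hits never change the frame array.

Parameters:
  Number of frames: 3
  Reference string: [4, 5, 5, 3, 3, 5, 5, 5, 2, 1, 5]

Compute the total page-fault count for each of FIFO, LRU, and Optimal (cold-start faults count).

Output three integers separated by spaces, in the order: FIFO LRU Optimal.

--- FIFO ---
  step 0: ref 4 -> FAULT, frames=[4,-,-] (faults so far: 1)
  step 1: ref 5 -> FAULT, frames=[4,5,-] (faults so far: 2)
  step 2: ref 5 -> HIT, frames=[4,5,-] (faults so far: 2)
  step 3: ref 3 -> FAULT, frames=[4,5,3] (faults so far: 3)
  step 4: ref 3 -> HIT, frames=[4,5,3] (faults so far: 3)
  step 5: ref 5 -> HIT, frames=[4,5,3] (faults so far: 3)
  step 6: ref 5 -> HIT, frames=[4,5,3] (faults so far: 3)
  step 7: ref 5 -> HIT, frames=[4,5,3] (faults so far: 3)
  step 8: ref 2 -> FAULT, evict 4, frames=[2,5,3] (faults so far: 4)
  step 9: ref 1 -> FAULT, evict 5, frames=[2,1,3] (faults so far: 5)
  step 10: ref 5 -> FAULT, evict 3, frames=[2,1,5] (faults so far: 6)
  FIFO total faults: 6
--- LRU ---
  step 0: ref 4 -> FAULT, frames=[4,-,-] (faults so far: 1)
  step 1: ref 5 -> FAULT, frames=[4,5,-] (faults so far: 2)
  step 2: ref 5 -> HIT, frames=[4,5,-] (faults so far: 2)
  step 3: ref 3 -> FAULT, frames=[4,5,3] (faults so far: 3)
  step 4: ref 3 -> HIT, frames=[4,5,3] (faults so far: 3)
  step 5: ref 5 -> HIT, frames=[4,5,3] (faults so far: 3)
  step 6: ref 5 -> HIT, frames=[4,5,3] (faults so far: 3)
  step 7: ref 5 -> HIT, frames=[4,5,3] (faults so far: 3)
  step 8: ref 2 -> FAULT, evict 4, frames=[2,5,3] (faults so far: 4)
  step 9: ref 1 -> FAULT, evict 3, frames=[2,5,1] (faults so far: 5)
  step 10: ref 5 -> HIT, frames=[2,5,1] (faults so far: 5)
  LRU total faults: 5
--- Optimal ---
  step 0: ref 4 -> FAULT, frames=[4,-,-] (faults so far: 1)
  step 1: ref 5 -> FAULT, frames=[4,5,-] (faults so far: 2)
  step 2: ref 5 -> HIT, frames=[4,5,-] (faults so far: 2)
  step 3: ref 3 -> FAULT, frames=[4,5,3] (faults so far: 3)
  step 4: ref 3 -> HIT, frames=[4,5,3] (faults so far: 3)
  step 5: ref 5 -> HIT, frames=[4,5,3] (faults so far: 3)
  step 6: ref 5 -> HIT, frames=[4,5,3] (faults so far: 3)
  step 7: ref 5 -> HIT, frames=[4,5,3] (faults so far: 3)
  step 8: ref 2 -> FAULT, evict 3, frames=[4,5,2] (faults so far: 4)
  step 9: ref 1 -> FAULT, evict 2, frames=[4,5,1] (faults so far: 5)
  step 10: ref 5 -> HIT, frames=[4,5,1] (faults so far: 5)
  Optimal total faults: 5

Answer: 6 5 5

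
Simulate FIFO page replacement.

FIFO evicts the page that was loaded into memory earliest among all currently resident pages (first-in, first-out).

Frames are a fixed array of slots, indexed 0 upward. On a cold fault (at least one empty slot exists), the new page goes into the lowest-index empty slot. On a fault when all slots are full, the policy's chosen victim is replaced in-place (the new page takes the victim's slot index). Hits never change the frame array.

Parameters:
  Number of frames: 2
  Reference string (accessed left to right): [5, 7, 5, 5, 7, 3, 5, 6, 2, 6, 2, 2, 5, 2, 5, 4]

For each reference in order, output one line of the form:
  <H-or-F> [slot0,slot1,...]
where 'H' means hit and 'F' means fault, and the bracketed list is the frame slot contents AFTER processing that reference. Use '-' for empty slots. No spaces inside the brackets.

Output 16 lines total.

F [5,-]
F [5,7]
H [5,7]
H [5,7]
H [5,7]
F [3,7]
F [3,5]
F [6,5]
F [6,2]
H [6,2]
H [6,2]
H [6,2]
F [5,2]
H [5,2]
H [5,2]
F [5,4]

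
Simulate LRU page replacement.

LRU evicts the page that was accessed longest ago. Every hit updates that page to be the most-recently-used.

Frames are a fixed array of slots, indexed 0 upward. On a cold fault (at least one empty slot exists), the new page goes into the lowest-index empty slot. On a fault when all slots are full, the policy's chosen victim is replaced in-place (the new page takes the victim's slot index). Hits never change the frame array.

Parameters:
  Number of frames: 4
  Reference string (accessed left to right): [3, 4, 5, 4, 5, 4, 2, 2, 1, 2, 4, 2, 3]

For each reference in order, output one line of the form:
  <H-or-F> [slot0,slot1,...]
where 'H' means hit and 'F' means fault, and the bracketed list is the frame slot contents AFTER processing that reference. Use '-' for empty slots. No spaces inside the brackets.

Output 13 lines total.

F [3,-,-,-]
F [3,4,-,-]
F [3,4,5,-]
H [3,4,5,-]
H [3,4,5,-]
H [3,4,5,-]
F [3,4,5,2]
H [3,4,5,2]
F [1,4,5,2]
H [1,4,5,2]
H [1,4,5,2]
H [1,4,5,2]
F [1,4,3,2]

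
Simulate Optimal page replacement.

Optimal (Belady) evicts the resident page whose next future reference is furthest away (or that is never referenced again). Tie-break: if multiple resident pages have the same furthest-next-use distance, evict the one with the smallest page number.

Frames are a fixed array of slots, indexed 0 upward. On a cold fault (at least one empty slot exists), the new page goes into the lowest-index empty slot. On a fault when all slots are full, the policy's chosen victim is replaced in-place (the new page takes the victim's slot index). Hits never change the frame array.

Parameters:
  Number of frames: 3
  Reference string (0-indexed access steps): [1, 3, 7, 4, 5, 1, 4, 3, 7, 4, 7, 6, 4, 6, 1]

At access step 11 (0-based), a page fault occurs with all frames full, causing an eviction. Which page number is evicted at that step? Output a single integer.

Answer: 7

Derivation:
Step 0: ref 1 -> FAULT, frames=[1,-,-]
Step 1: ref 3 -> FAULT, frames=[1,3,-]
Step 2: ref 7 -> FAULT, frames=[1,3,7]
Step 3: ref 4 -> FAULT, evict 7, frames=[1,3,4]
Step 4: ref 5 -> FAULT, evict 3, frames=[1,5,4]
Step 5: ref 1 -> HIT, frames=[1,5,4]
Step 6: ref 4 -> HIT, frames=[1,5,4]
Step 7: ref 3 -> FAULT, evict 5, frames=[1,3,4]
Step 8: ref 7 -> FAULT, evict 3, frames=[1,7,4]
Step 9: ref 4 -> HIT, frames=[1,7,4]
Step 10: ref 7 -> HIT, frames=[1,7,4]
Step 11: ref 6 -> FAULT, evict 7, frames=[1,6,4]
At step 11: evicted page 7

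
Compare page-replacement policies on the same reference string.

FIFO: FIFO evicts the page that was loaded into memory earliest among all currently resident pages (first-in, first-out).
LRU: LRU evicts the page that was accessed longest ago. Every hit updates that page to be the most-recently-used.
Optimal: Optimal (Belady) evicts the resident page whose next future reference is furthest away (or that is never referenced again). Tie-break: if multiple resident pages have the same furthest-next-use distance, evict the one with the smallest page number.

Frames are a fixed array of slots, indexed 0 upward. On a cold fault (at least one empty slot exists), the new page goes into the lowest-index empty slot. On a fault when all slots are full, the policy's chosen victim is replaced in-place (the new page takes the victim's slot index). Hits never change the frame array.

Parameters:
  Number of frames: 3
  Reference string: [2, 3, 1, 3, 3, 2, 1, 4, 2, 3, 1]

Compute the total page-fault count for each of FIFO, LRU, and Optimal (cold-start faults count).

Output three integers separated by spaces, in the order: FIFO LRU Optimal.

Answer: 7 6 5

Derivation:
--- FIFO ---
  step 0: ref 2 -> FAULT, frames=[2,-,-] (faults so far: 1)
  step 1: ref 3 -> FAULT, frames=[2,3,-] (faults so far: 2)
  step 2: ref 1 -> FAULT, frames=[2,3,1] (faults so far: 3)
  step 3: ref 3 -> HIT, frames=[2,3,1] (faults so far: 3)
  step 4: ref 3 -> HIT, frames=[2,3,1] (faults so far: 3)
  step 5: ref 2 -> HIT, frames=[2,3,1] (faults so far: 3)
  step 6: ref 1 -> HIT, frames=[2,3,1] (faults so far: 3)
  step 7: ref 4 -> FAULT, evict 2, frames=[4,3,1] (faults so far: 4)
  step 8: ref 2 -> FAULT, evict 3, frames=[4,2,1] (faults so far: 5)
  step 9: ref 3 -> FAULT, evict 1, frames=[4,2,3] (faults so far: 6)
  step 10: ref 1 -> FAULT, evict 4, frames=[1,2,3] (faults so far: 7)
  FIFO total faults: 7
--- LRU ---
  step 0: ref 2 -> FAULT, frames=[2,-,-] (faults so far: 1)
  step 1: ref 3 -> FAULT, frames=[2,3,-] (faults so far: 2)
  step 2: ref 1 -> FAULT, frames=[2,3,1] (faults so far: 3)
  step 3: ref 3 -> HIT, frames=[2,3,1] (faults so far: 3)
  step 4: ref 3 -> HIT, frames=[2,3,1] (faults so far: 3)
  step 5: ref 2 -> HIT, frames=[2,3,1] (faults so far: 3)
  step 6: ref 1 -> HIT, frames=[2,3,1] (faults so far: 3)
  step 7: ref 4 -> FAULT, evict 3, frames=[2,4,1] (faults so far: 4)
  step 8: ref 2 -> HIT, frames=[2,4,1] (faults so far: 4)
  step 9: ref 3 -> FAULT, evict 1, frames=[2,4,3] (faults so far: 5)
  step 10: ref 1 -> FAULT, evict 4, frames=[2,1,3] (faults so far: 6)
  LRU total faults: 6
--- Optimal ---
  step 0: ref 2 -> FAULT, frames=[2,-,-] (faults so far: 1)
  step 1: ref 3 -> FAULT, frames=[2,3,-] (faults so far: 2)
  step 2: ref 1 -> FAULT, frames=[2,3,1] (faults so far: 3)
  step 3: ref 3 -> HIT, frames=[2,3,1] (faults so far: 3)
  step 4: ref 3 -> HIT, frames=[2,3,1] (faults so far: 3)
  step 5: ref 2 -> HIT, frames=[2,3,1] (faults so far: 3)
  step 6: ref 1 -> HIT, frames=[2,3,1] (faults so far: 3)
  step 7: ref 4 -> FAULT, evict 1, frames=[2,3,4] (faults so far: 4)
  step 8: ref 2 -> HIT, frames=[2,3,4] (faults so far: 4)
  step 9: ref 3 -> HIT, frames=[2,3,4] (faults so far: 4)
  step 10: ref 1 -> FAULT, evict 2, frames=[1,3,4] (faults so far: 5)
  Optimal total faults: 5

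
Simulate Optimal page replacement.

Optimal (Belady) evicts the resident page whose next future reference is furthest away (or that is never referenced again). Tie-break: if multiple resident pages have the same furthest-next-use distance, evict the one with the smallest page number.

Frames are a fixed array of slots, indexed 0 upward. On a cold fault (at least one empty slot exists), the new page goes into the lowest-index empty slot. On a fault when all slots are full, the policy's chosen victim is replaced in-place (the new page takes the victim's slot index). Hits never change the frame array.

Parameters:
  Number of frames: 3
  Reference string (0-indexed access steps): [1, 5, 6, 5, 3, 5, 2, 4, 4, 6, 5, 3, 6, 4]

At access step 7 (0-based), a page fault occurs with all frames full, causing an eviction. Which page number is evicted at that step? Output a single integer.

Answer: 2

Derivation:
Step 0: ref 1 -> FAULT, frames=[1,-,-]
Step 1: ref 5 -> FAULT, frames=[1,5,-]
Step 2: ref 6 -> FAULT, frames=[1,5,6]
Step 3: ref 5 -> HIT, frames=[1,5,6]
Step 4: ref 3 -> FAULT, evict 1, frames=[3,5,6]
Step 5: ref 5 -> HIT, frames=[3,5,6]
Step 6: ref 2 -> FAULT, evict 3, frames=[2,5,6]
Step 7: ref 4 -> FAULT, evict 2, frames=[4,5,6]
At step 7: evicted page 2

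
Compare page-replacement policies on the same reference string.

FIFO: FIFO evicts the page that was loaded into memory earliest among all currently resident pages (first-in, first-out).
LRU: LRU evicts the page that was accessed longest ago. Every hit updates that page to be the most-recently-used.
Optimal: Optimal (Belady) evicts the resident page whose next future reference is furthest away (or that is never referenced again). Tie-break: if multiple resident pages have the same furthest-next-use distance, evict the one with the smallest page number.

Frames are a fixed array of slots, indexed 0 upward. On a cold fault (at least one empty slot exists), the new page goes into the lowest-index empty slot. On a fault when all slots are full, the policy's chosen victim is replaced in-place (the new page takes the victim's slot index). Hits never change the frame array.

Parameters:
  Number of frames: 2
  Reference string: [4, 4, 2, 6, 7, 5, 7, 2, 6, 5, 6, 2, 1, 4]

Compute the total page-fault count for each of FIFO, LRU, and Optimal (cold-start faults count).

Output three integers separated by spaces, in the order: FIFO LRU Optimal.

Answer: 11 11 10

Derivation:
--- FIFO ---
  step 0: ref 4 -> FAULT, frames=[4,-] (faults so far: 1)
  step 1: ref 4 -> HIT, frames=[4,-] (faults so far: 1)
  step 2: ref 2 -> FAULT, frames=[4,2] (faults so far: 2)
  step 3: ref 6 -> FAULT, evict 4, frames=[6,2] (faults so far: 3)
  step 4: ref 7 -> FAULT, evict 2, frames=[6,7] (faults so far: 4)
  step 5: ref 5 -> FAULT, evict 6, frames=[5,7] (faults so far: 5)
  step 6: ref 7 -> HIT, frames=[5,7] (faults so far: 5)
  step 7: ref 2 -> FAULT, evict 7, frames=[5,2] (faults so far: 6)
  step 8: ref 6 -> FAULT, evict 5, frames=[6,2] (faults so far: 7)
  step 9: ref 5 -> FAULT, evict 2, frames=[6,5] (faults so far: 8)
  step 10: ref 6 -> HIT, frames=[6,5] (faults so far: 8)
  step 11: ref 2 -> FAULT, evict 6, frames=[2,5] (faults so far: 9)
  step 12: ref 1 -> FAULT, evict 5, frames=[2,1] (faults so far: 10)
  step 13: ref 4 -> FAULT, evict 2, frames=[4,1] (faults so far: 11)
  FIFO total faults: 11
--- LRU ---
  step 0: ref 4 -> FAULT, frames=[4,-] (faults so far: 1)
  step 1: ref 4 -> HIT, frames=[4,-] (faults so far: 1)
  step 2: ref 2 -> FAULT, frames=[4,2] (faults so far: 2)
  step 3: ref 6 -> FAULT, evict 4, frames=[6,2] (faults so far: 3)
  step 4: ref 7 -> FAULT, evict 2, frames=[6,7] (faults so far: 4)
  step 5: ref 5 -> FAULT, evict 6, frames=[5,7] (faults so far: 5)
  step 6: ref 7 -> HIT, frames=[5,7] (faults so far: 5)
  step 7: ref 2 -> FAULT, evict 5, frames=[2,7] (faults so far: 6)
  step 8: ref 6 -> FAULT, evict 7, frames=[2,6] (faults so far: 7)
  step 9: ref 5 -> FAULT, evict 2, frames=[5,6] (faults so far: 8)
  step 10: ref 6 -> HIT, frames=[5,6] (faults so far: 8)
  step 11: ref 2 -> FAULT, evict 5, frames=[2,6] (faults so far: 9)
  step 12: ref 1 -> FAULT, evict 6, frames=[2,1] (faults so far: 10)
  step 13: ref 4 -> FAULT, evict 2, frames=[4,1] (faults so far: 11)
  LRU total faults: 11
--- Optimal ---
  step 0: ref 4 -> FAULT, frames=[4,-] (faults so far: 1)
  step 1: ref 4 -> HIT, frames=[4,-] (faults so far: 1)
  step 2: ref 2 -> FAULT, frames=[4,2] (faults so far: 2)
  step 3: ref 6 -> FAULT, evict 4, frames=[6,2] (faults so far: 3)
  step 4: ref 7 -> FAULT, evict 6, frames=[7,2] (faults so far: 4)
  step 5: ref 5 -> FAULT, evict 2, frames=[7,5] (faults so far: 5)
  step 6: ref 7 -> HIT, frames=[7,5] (faults so far: 5)
  step 7: ref 2 -> FAULT, evict 7, frames=[2,5] (faults so far: 6)
  step 8: ref 6 -> FAULT, evict 2, frames=[6,5] (faults so far: 7)
  step 9: ref 5 -> HIT, frames=[6,5] (faults so far: 7)
  step 10: ref 6 -> HIT, frames=[6,5] (faults so far: 7)
  step 11: ref 2 -> FAULT, evict 5, frames=[6,2] (faults so far: 8)
  step 12: ref 1 -> FAULT, evict 2, frames=[6,1] (faults so far: 9)
  step 13: ref 4 -> FAULT, evict 1, frames=[6,4] (faults so far: 10)
  Optimal total faults: 10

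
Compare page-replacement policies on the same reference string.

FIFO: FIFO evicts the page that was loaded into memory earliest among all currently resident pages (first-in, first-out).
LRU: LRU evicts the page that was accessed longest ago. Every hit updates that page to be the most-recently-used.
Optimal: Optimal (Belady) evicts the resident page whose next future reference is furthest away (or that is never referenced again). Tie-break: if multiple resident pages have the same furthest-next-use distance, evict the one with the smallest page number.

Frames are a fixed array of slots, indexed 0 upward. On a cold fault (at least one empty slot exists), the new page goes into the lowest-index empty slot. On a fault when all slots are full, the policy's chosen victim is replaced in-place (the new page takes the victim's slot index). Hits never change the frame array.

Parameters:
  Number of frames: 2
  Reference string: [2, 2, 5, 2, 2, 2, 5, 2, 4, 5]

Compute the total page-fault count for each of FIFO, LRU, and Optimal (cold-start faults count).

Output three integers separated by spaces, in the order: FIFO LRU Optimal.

--- FIFO ---
  step 0: ref 2 -> FAULT, frames=[2,-] (faults so far: 1)
  step 1: ref 2 -> HIT, frames=[2,-] (faults so far: 1)
  step 2: ref 5 -> FAULT, frames=[2,5] (faults so far: 2)
  step 3: ref 2 -> HIT, frames=[2,5] (faults so far: 2)
  step 4: ref 2 -> HIT, frames=[2,5] (faults so far: 2)
  step 5: ref 2 -> HIT, frames=[2,5] (faults so far: 2)
  step 6: ref 5 -> HIT, frames=[2,5] (faults so far: 2)
  step 7: ref 2 -> HIT, frames=[2,5] (faults so far: 2)
  step 8: ref 4 -> FAULT, evict 2, frames=[4,5] (faults so far: 3)
  step 9: ref 5 -> HIT, frames=[4,5] (faults so far: 3)
  FIFO total faults: 3
--- LRU ---
  step 0: ref 2 -> FAULT, frames=[2,-] (faults so far: 1)
  step 1: ref 2 -> HIT, frames=[2,-] (faults so far: 1)
  step 2: ref 5 -> FAULT, frames=[2,5] (faults so far: 2)
  step 3: ref 2 -> HIT, frames=[2,5] (faults so far: 2)
  step 4: ref 2 -> HIT, frames=[2,5] (faults so far: 2)
  step 5: ref 2 -> HIT, frames=[2,5] (faults so far: 2)
  step 6: ref 5 -> HIT, frames=[2,5] (faults so far: 2)
  step 7: ref 2 -> HIT, frames=[2,5] (faults so far: 2)
  step 8: ref 4 -> FAULT, evict 5, frames=[2,4] (faults so far: 3)
  step 9: ref 5 -> FAULT, evict 2, frames=[5,4] (faults so far: 4)
  LRU total faults: 4
--- Optimal ---
  step 0: ref 2 -> FAULT, frames=[2,-] (faults so far: 1)
  step 1: ref 2 -> HIT, frames=[2,-] (faults so far: 1)
  step 2: ref 5 -> FAULT, frames=[2,5] (faults so far: 2)
  step 3: ref 2 -> HIT, frames=[2,5] (faults so far: 2)
  step 4: ref 2 -> HIT, frames=[2,5] (faults so far: 2)
  step 5: ref 2 -> HIT, frames=[2,5] (faults so far: 2)
  step 6: ref 5 -> HIT, frames=[2,5] (faults so far: 2)
  step 7: ref 2 -> HIT, frames=[2,5] (faults so far: 2)
  step 8: ref 4 -> FAULT, evict 2, frames=[4,5] (faults so far: 3)
  step 9: ref 5 -> HIT, frames=[4,5] (faults so far: 3)
  Optimal total faults: 3

Answer: 3 4 3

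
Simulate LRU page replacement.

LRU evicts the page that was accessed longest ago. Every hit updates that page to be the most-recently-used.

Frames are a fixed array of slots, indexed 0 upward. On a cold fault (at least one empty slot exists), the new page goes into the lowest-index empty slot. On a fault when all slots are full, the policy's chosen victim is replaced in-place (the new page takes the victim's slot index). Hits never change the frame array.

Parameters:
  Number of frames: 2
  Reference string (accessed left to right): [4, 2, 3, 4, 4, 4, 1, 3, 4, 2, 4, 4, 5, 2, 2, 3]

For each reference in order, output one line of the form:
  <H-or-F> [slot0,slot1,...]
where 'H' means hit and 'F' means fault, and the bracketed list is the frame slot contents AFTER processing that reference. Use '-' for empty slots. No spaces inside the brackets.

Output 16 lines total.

F [4,-]
F [4,2]
F [3,2]
F [3,4]
H [3,4]
H [3,4]
F [1,4]
F [1,3]
F [4,3]
F [4,2]
H [4,2]
H [4,2]
F [4,5]
F [2,5]
H [2,5]
F [2,3]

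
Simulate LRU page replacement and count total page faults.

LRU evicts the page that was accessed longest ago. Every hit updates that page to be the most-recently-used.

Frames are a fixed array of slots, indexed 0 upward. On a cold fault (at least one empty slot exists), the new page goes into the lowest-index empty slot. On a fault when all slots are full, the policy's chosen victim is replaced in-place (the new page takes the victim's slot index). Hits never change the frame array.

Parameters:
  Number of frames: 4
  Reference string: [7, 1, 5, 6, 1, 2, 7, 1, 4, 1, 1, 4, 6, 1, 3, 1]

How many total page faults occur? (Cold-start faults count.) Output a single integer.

Step 0: ref 7 → FAULT, frames=[7,-,-,-]
Step 1: ref 1 → FAULT, frames=[7,1,-,-]
Step 2: ref 5 → FAULT, frames=[7,1,5,-]
Step 3: ref 6 → FAULT, frames=[7,1,5,6]
Step 4: ref 1 → HIT, frames=[7,1,5,6]
Step 5: ref 2 → FAULT (evict 7), frames=[2,1,5,6]
Step 6: ref 7 → FAULT (evict 5), frames=[2,1,7,6]
Step 7: ref 1 → HIT, frames=[2,1,7,6]
Step 8: ref 4 → FAULT (evict 6), frames=[2,1,7,4]
Step 9: ref 1 → HIT, frames=[2,1,7,4]
Step 10: ref 1 → HIT, frames=[2,1,7,4]
Step 11: ref 4 → HIT, frames=[2,1,7,4]
Step 12: ref 6 → FAULT (evict 2), frames=[6,1,7,4]
Step 13: ref 1 → HIT, frames=[6,1,7,4]
Step 14: ref 3 → FAULT (evict 7), frames=[6,1,3,4]
Step 15: ref 1 → HIT, frames=[6,1,3,4]
Total faults: 9

Answer: 9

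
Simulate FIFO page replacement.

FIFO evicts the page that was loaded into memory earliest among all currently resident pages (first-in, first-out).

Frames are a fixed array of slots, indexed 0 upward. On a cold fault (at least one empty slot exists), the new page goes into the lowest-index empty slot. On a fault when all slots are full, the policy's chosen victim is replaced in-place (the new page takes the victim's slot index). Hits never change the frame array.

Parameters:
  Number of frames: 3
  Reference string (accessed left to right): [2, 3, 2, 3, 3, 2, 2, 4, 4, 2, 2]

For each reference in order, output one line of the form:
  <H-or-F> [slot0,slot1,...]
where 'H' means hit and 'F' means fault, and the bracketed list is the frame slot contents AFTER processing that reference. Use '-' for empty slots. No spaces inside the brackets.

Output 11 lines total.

F [2,-,-]
F [2,3,-]
H [2,3,-]
H [2,3,-]
H [2,3,-]
H [2,3,-]
H [2,3,-]
F [2,3,4]
H [2,3,4]
H [2,3,4]
H [2,3,4]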